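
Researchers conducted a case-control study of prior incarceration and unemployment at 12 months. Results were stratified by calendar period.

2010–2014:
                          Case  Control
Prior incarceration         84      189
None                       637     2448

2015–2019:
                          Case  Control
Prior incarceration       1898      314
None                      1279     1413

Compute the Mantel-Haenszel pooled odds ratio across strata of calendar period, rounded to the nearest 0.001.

5.165

OR_MH = Σ(aᵢdᵢ/nᵢ) / Σ(bᵢcᵢ/nᵢ), where nᵢ is the stratum total.
Stratum 1 (2010–2014): n = 3358; a·d/n = 84·2448/3358 = 61.2365; b·c/n = 189·637/3358 = 35.8526
Stratum 2 (2015–2019): n = 4904; a·d/n = 1898·1413/4904 = 546.8748; b·c/n = 314·1279/4904 = 81.8936
OR_MH = (61.2365 + 546.8748) / (35.8526 + 81.8936) = 608.1112 / 117.7461 = 5.16460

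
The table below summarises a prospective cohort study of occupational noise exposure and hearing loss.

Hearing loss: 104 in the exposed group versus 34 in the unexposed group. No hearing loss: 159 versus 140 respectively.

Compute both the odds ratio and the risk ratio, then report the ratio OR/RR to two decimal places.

From the description: a = 104, b = 159, c = 34, d = 140.
OR = (104·140)/(159·34) = 14560/5406 = 2.69330
Risk in exposed = 104/263 = 0.39544; risk in unexposed = 34/174 = 0.19540; RR = 2.02371
OR/RR = 2.69330 / 2.02371 = 1.33088
The outcome is not rare, so the OR lies further from 1 than the RR.

1.33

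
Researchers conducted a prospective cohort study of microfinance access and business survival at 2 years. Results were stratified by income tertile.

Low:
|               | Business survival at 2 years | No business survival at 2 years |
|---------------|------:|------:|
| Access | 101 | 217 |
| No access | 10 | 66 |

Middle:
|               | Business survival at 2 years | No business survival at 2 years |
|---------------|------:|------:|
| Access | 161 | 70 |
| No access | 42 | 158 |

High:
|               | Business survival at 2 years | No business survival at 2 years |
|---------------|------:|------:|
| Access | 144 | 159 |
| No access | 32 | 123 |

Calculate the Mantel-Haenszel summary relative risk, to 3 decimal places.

RR_MH = Σ(aᵢ·n₀ᵢ/nᵢ) / Σ(cᵢ·n₁ᵢ/nᵢ), with n₁ᵢ = aᵢ+bᵢ (exposed), n₀ᵢ = cᵢ+dᵢ (unexposed), nᵢ = n₁ᵢ+n₀ᵢ.
Stratum 1 (Low): n₁ = 318, n₀ = 76, n = 394; a·n₀/n = 101·76/394 = 19.4822; c·n₁/n = 10·318/394 = 8.0711
Stratum 2 (Middle): n₁ = 231, n₀ = 200, n = 431; a·n₀/n = 161·200/431 = 74.7100; c·n₁/n = 42·231/431 = 22.5104
Stratum 3 (High): n₁ = 303, n₀ = 155, n = 458; a·n₀/n = 144·155/458 = 48.7336; c·n₁/n = 32·303/458 = 21.1703
RR_MH = (19.4822 + 74.7100 + 48.7336) / (8.0711 + 22.5104 + 21.1703) = 142.9258 / 51.7518 = 2.76176

2.762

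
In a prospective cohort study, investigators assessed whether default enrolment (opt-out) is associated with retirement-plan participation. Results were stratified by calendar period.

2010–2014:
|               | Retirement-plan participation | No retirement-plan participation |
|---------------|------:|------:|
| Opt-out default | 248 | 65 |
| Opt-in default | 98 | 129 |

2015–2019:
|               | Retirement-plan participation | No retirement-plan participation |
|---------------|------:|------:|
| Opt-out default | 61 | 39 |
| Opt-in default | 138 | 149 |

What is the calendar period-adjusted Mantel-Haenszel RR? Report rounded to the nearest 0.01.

RR_MH = Σ(aᵢ·n₀ᵢ/nᵢ) / Σ(cᵢ·n₁ᵢ/nᵢ), with n₁ᵢ = aᵢ+bᵢ (exposed), n₀ᵢ = cᵢ+dᵢ (unexposed), nᵢ = n₁ᵢ+n₀ᵢ.
Stratum 1 (2010–2014): n₁ = 313, n₀ = 227, n = 540; a·n₀/n = 248·227/540 = 104.2519; c·n₁/n = 98·313/540 = 56.8037
Stratum 2 (2015–2019): n₁ = 100, n₀ = 287, n = 387; a·n₀/n = 61·287/387 = 45.2377; c·n₁/n = 138·100/387 = 35.6589
RR_MH = (104.2519 + 45.2377) / (56.8037 + 35.6589) = 149.4896 / 92.4626 = 1.61676

1.62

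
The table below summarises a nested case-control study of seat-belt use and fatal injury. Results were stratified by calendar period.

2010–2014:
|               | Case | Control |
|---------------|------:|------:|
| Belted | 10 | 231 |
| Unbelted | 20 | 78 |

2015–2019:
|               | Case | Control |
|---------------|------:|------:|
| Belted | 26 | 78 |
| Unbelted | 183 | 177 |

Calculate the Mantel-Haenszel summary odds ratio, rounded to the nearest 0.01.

OR_MH = Σ(aᵢdᵢ/nᵢ) / Σ(bᵢcᵢ/nᵢ), where nᵢ is the stratum total.
Stratum 1 (2010–2014): n = 339; a·d/n = 10·78/339 = 2.3009; b·c/n = 231·20/339 = 13.6283
Stratum 2 (2015–2019): n = 464; a·d/n = 26·177/464 = 9.9181; b·c/n = 78·183/464 = 30.7629
OR_MH = (2.3009 + 9.9181) / (13.6283 + 30.7629) = 12.2190 / 44.3912 = 0.27526

0.28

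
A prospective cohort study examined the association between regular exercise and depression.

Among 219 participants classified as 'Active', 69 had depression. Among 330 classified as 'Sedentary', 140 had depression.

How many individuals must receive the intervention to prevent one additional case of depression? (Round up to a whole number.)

10

Risk in treated group = 69/219 = 0.31507; risk in control = 140/330 = 0.42424.
Absolute risk reduction = 0.42424 − 0.31507 = 0.10917
NNT = 1 / ARR = 1 / 0.10917 = 9.160 → round up → 10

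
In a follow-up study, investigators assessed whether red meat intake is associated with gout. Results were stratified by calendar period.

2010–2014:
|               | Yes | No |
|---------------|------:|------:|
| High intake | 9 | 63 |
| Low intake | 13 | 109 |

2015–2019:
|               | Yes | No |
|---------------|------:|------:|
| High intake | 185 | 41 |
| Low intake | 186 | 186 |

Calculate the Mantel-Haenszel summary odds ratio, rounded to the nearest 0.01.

3.69

OR_MH = Σ(aᵢdᵢ/nᵢ) / Σ(bᵢcᵢ/nᵢ), where nᵢ is the stratum total.
Stratum 1 (2010–2014): n = 194; a·d/n = 9·109/194 = 5.0567; b·c/n = 63·13/194 = 4.2216
Stratum 2 (2015–2019): n = 598; a·d/n = 185·186/598 = 57.5418; b·c/n = 41·186/598 = 12.7525
OR_MH = (5.0567 + 57.5418) / (4.2216 + 12.7525) = 62.5985 / 16.9742 = 3.68787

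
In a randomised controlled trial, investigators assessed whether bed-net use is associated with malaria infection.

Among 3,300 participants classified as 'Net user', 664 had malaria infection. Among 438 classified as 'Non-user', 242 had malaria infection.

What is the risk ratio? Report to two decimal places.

From the description: a = 664, b = 2636, c = 242, d = 196.
Risk in exposed = 664/3300 = 0.20121; risk in unexposed = 242/438 = 0.55251.
RR = 0.20121 / 0.55251 = 0.36418
The risk is 64% lower among the exposed than among the unexposed.

0.36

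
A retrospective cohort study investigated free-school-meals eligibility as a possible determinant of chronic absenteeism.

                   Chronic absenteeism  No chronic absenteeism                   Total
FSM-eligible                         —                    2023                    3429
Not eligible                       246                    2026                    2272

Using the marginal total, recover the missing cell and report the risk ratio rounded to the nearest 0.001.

The missing cell is in the exposed row: 3429 − 2023 = 1406.
So a = 1406, b = 2023, c = 246, d = 2026.
RR = [a/(a+b)] / [c/(c+d)] = (1406/3429) / (246/2272) = 0.41003/0.10827 = 3.78696

3.787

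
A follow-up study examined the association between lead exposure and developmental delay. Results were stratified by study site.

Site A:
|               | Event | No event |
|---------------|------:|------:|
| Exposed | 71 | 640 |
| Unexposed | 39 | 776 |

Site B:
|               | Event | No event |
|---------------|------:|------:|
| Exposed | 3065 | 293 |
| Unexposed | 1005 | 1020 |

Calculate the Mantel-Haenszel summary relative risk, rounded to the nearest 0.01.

RR_MH = Σ(aᵢ·n₀ᵢ/nᵢ) / Σ(cᵢ·n₁ᵢ/nᵢ), with n₁ᵢ = aᵢ+bᵢ (exposed), n₀ᵢ = cᵢ+dᵢ (unexposed), nᵢ = n₁ᵢ+n₀ᵢ.
Stratum 1 (Site A): n₁ = 711, n₀ = 815, n = 1526; a·n₀/n = 71·815/1526 = 37.9194; c·n₁/n = 39·711/1526 = 18.1710
Stratum 2 (Site B): n₁ = 3358, n₀ = 2025, n = 5383; a·n₀/n = 3065·2025/5383 = 1153.0048; c·n₁/n = 1005·3358/5383 = 626.9348
RR_MH = (37.9194 + 1153.0048) / (18.1710 + 626.9348) = 1190.9242 / 645.1058 = 1.84609

1.85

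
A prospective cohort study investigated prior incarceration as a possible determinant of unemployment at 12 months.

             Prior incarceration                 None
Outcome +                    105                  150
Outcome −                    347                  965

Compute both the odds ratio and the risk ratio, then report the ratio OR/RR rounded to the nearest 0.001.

Reading the table with exposure as columns: a = 105 (Prior incarceration, case), b = 347 (Prior incarceration, non-case), c = 150 (None, case), d = 965.
OR = (105·965)/(347·150) = 101325/52050 = 1.94669
Risk in exposed = 105/452 = 0.23230; risk in unexposed = 150/1115 = 0.13453; RR = 1.72677
OR/RR = 1.94669 / 1.72677 = 1.12736
The outcome is not rare, so the OR lies further from 1 than the RR.

1.127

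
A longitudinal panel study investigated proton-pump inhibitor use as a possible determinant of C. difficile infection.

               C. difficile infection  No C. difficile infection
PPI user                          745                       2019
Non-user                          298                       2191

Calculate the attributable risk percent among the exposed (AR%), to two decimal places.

55.58

Cells: a = 745, b = 2019, c = 298, d = 2191.
Risk in exposed = 745/2764 = 0.26954; risk in unexposed = 298/2489 = 0.11973.
RR = 0.26954/0.11973 = 2.25127
AR% = (RR − 1)/RR × 100 = (2.25127 − 1)/2.25127 × 100 = 55.5806%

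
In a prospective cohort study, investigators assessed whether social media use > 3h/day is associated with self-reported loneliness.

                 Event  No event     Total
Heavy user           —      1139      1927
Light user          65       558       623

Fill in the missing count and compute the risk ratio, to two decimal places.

3.92

The missing cell is in the exposed row: 1927 − 1139 = 788.
So a = 788, b = 1139, c = 65, d = 558.
RR = [a/(a+b)] / [c/(c+d)] = (788/1927) / (65/623) = 0.40893/0.10433 = 3.91940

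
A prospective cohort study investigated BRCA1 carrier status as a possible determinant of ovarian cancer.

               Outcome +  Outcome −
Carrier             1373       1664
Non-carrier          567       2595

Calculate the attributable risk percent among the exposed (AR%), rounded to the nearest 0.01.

60.34

Cells: a = 1373, b = 1664, c = 567, d = 2595.
Risk in exposed = 1373/3037 = 0.45209; risk in unexposed = 567/3162 = 0.17932.
RR = 0.45209/0.17932 = 2.52118
AR% = (RR − 1)/RR × 100 = (2.52118 − 1)/2.52118 × 100 = 60.3361%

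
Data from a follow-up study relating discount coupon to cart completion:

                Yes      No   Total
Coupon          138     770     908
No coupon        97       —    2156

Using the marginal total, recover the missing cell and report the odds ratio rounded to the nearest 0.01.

3.80

The missing cell is in the unexposed row: 2156 − 97 = 2059.
So a = 138, b = 770, c = 97, d = 2059.
OR = (a·d)/(b·c) = (138 × 2059) / (770 × 97) = 284142 / 74690 = 3.80428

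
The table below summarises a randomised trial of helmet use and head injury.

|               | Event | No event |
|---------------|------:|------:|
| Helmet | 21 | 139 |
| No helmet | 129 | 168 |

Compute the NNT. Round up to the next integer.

Risk in treated group = 21/160 = 0.13125; risk in control = 129/297 = 0.43434.
Absolute risk reduction = 0.43434 − 0.13125 = 0.30309
NNT = 1 / ARR = 1 / 0.30309 = 3.299 → round up → 4

4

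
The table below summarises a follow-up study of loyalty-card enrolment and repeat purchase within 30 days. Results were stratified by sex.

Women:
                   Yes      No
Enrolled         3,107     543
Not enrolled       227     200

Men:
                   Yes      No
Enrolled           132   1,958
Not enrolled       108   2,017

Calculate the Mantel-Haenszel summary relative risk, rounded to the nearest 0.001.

1.526

RR_MH = Σ(aᵢ·n₀ᵢ/nᵢ) / Σ(cᵢ·n₁ᵢ/nᵢ), with n₁ᵢ = aᵢ+bᵢ (exposed), n₀ᵢ = cᵢ+dᵢ (unexposed), nᵢ = n₁ᵢ+n₀ᵢ.
Stratum 1 (Women): n₁ = 3650, n₀ = 427, n = 4077; a·n₀/n = 3107·427/4077 = 325.4081; c·n₁/n = 227·3650/4077 = 203.2254
Stratum 2 (Men): n₁ = 2090, n₀ = 2125, n = 4215; a·n₀/n = 132·2125/4215 = 66.5480; c·n₁/n = 108·2090/4215 = 53.5516
RR_MH = (325.4081 + 66.5480) / (203.2254 + 53.5516) = 391.9562 / 256.7770 = 1.52645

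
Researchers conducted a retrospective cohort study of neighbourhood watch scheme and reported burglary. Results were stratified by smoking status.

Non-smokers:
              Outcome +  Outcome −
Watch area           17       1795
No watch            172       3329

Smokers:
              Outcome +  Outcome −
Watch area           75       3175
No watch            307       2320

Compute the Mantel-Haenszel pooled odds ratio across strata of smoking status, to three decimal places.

0.180

OR_MH = Σ(aᵢdᵢ/nᵢ) / Σ(bᵢcᵢ/nᵢ), where nᵢ is the stratum total.
Stratum 1 (Non-smokers): n = 5313; a·d/n = 17·3329/5313 = 10.6518; b·c/n = 1795·172/5313 = 58.1103
Stratum 2 (Smokers): n = 5877; a·d/n = 75·2320/5877 = 29.6069; b·c/n = 3175·307/5877 = 165.8542
OR_MH = (10.6518 + 29.6069) / (58.1103 + 165.8542) = 40.2587 / 223.9645 = 0.17976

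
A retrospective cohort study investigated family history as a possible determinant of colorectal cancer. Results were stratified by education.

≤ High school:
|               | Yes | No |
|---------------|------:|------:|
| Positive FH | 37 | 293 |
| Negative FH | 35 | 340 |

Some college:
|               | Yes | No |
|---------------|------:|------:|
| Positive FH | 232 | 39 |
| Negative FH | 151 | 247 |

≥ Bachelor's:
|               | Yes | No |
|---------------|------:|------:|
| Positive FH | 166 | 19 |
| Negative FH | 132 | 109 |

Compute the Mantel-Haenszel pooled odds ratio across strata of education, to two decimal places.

4.99

OR_MH = Σ(aᵢdᵢ/nᵢ) / Σ(bᵢcᵢ/nᵢ), where nᵢ is the stratum total.
Stratum 1 (≤ High school): n = 705; a·d/n = 37·340/705 = 17.8440; b·c/n = 293·35/705 = 14.5461
Stratum 2 (Some college): n = 669; a·d/n = 232·247/669 = 85.6562; b·c/n = 39·151/669 = 8.8027
Stratum 3 (≥ Bachelor's): n = 426; a·d/n = 166·109/426 = 42.4742; b·c/n = 19·132/426 = 5.8873
OR_MH = (17.8440 + 85.6562 + 42.4742) / (14.5461 + 8.8027 + 5.8873) = 145.9744 / 29.2361 = 4.99295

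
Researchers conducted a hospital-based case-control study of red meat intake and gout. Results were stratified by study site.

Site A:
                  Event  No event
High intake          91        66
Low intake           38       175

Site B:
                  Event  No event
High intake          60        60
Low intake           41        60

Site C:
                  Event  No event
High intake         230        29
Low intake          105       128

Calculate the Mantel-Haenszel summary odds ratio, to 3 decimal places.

4.945

OR_MH = Σ(aᵢdᵢ/nᵢ) / Σ(bᵢcᵢ/nᵢ), where nᵢ is the stratum total.
Stratum 1 (Site A): n = 370; a·d/n = 91·175/370 = 43.0405; b·c/n = 66·38/370 = 6.7784
Stratum 2 (Site B): n = 221; a·d/n = 60·60/221 = 16.2896; b·c/n = 60·41/221 = 11.1312
Stratum 3 (Site C): n = 492; a·d/n = 230·128/492 = 59.8374; b·c/n = 29·105/492 = 6.1890
OR_MH = (43.0405 + 16.2896 + 59.8374) / (6.7784 + 11.1312 + 6.1890) = 119.1675 / 24.0986 = 4.94499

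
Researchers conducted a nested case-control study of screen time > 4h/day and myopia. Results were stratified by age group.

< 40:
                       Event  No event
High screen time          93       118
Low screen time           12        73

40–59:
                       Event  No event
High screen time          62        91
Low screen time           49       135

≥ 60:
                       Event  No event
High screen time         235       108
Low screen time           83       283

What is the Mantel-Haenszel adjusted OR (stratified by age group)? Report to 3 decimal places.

4.618

OR_MH = Σ(aᵢdᵢ/nᵢ) / Σ(bᵢcᵢ/nᵢ), where nᵢ is the stratum total.
Stratum 1 (< 40): n = 296; a·d/n = 93·73/296 = 22.9358; b·c/n = 118·12/296 = 4.7838
Stratum 2 (40–59): n = 337; a·d/n = 62·135/337 = 24.8368; b·c/n = 91·49/337 = 13.2315
Stratum 3 (≥ 60): n = 709; a·d/n = 235·283/709 = 93.8011; b·c/n = 108·83/709 = 12.6432
OR_MH = (22.9358 + 24.8368 + 93.8011) / (4.7838 + 13.2315 + 12.6432) = 141.5737 / 30.6584 = 4.61778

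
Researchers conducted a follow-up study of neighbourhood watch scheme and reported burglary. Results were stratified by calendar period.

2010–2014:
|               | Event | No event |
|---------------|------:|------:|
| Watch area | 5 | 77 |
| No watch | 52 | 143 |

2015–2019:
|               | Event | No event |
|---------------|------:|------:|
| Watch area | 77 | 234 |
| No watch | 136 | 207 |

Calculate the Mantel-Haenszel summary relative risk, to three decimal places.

RR_MH = Σ(aᵢ·n₀ᵢ/nᵢ) / Σ(cᵢ·n₁ᵢ/nᵢ), with n₁ᵢ = aᵢ+bᵢ (exposed), n₀ᵢ = cᵢ+dᵢ (unexposed), nᵢ = n₁ᵢ+n₀ᵢ.
Stratum 1 (2010–2014): n₁ = 82, n₀ = 195, n = 277; a·n₀/n = 5·195/277 = 3.5199; c·n₁/n = 52·82/277 = 15.3935
Stratum 2 (2015–2019): n₁ = 311, n₀ = 343, n = 654; a·n₀/n = 77·343/654 = 40.3838; c·n₁/n = 136·311/654 = 64.6728
RR_MH = (3.5199 + 40.3838) / (15.3935 + 64.6728) = 43.9036 / 80.0663 = 0.54834

0.548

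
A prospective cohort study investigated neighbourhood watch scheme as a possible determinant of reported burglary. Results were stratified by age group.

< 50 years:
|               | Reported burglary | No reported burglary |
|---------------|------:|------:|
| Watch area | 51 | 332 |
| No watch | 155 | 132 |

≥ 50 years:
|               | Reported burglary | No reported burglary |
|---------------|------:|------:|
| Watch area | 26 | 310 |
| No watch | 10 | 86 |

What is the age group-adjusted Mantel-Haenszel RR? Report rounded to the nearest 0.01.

RR_MH = Σ(aᵢ·n₀ᵢ/nᵢ) / Σ(cᵢ·n₁ᵢ/nᵢ), with n₁ᵢ = aᵢ+bᵢ (exposed), n₀ᵢ = cᵢ+dᵢ (unexposed), nᵢ = n₁ᵢ+n₀ᵢ.
Stratum 1 (< 50 years): n₁ = 383, n₀ = 287, n = 670; a·n₀/n = 51·287/670 = 21.8463; c·n₁/n = 155·383/670 = 88.6045
Stratum 2 (≥ 50 years): n₁ = 336, n₀ = 96, n = 432; a·n₀/n = 26·96/432 = 5.7778; c·n₁/n = 10·336/432 = 7.7778
RR_MH = (21.8463 + 5.7778) / (88.6045 + 7.7778) = 27.6240 / 96.3823 = 0.28661

0.29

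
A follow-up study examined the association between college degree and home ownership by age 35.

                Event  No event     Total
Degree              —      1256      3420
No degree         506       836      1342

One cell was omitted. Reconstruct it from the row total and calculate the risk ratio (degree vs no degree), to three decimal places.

The missing cell is in the exposed row: 3420 − 1256 = 2164.
So a = 2164, b = 1256, c = 506, d = 836.
RR = [a/(a+b)] / [c/(c+d)] = (2164/3420) / (506/1342) = 0.63275/0.37705 = 1.67816

1.678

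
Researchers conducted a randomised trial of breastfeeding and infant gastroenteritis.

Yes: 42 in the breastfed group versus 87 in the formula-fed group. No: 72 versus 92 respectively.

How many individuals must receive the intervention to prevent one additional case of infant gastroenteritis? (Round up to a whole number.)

Risk in treated group = 42/114 = 0.36842; risk in control = 87/179 = 0.48603.
Absolute risk reduction = 0.48603 − 0.36842 = 0.11761
NNT = 1 / ARR = 1 / 0.11761 = 8.502 → round up → 9

9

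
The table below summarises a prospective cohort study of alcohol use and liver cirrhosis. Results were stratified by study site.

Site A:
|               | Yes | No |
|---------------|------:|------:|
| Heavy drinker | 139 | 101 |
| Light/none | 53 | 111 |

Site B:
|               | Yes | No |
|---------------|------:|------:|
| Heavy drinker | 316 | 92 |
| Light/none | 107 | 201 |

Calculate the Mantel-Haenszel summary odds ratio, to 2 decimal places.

OR_MH = Σ(aᵢdᵢ/nᵢ) / Σ(bᵢcᵢ/nᵢ), where nᵢ is the stratum total.
Stratum 1 (Site A): n = 404; a·d/n = 139·111/404 = 38.1906; b·c/n = 101·53/404 = 13.2500
Stratum 2 (Site B): n = 716; a·d/n = 316·201/716 = 88.7095; b·c/n = 92·107/716 = 13.7486
OR_MH = (38.1906 + 88.7095) / (13.2500 + 13.7486) = 126.9001 / 26.9986 = 4.70025

4.70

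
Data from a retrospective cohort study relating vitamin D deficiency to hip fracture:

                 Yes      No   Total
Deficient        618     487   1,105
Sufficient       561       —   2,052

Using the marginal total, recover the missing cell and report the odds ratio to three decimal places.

3.373

The missing cell is in the unexposed row: 2052 − 561 = 1491.
So a = 618, b = 487, c = 561, d = 1491.
OR = (a·d)/(b·c) = (618 × 1491) / (487 × 561) = 921438 / 273207 = 3.37267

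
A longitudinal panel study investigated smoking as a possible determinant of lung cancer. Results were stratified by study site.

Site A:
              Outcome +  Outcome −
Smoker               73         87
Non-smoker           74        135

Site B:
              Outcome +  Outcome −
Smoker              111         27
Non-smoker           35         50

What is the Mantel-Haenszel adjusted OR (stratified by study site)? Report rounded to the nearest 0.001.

2.379

OR_MH = Σ(aᵢdᵢ/nᵢ) / Σ(bᵢcᵢ/nᵢ), where nᵢ is the stratum total.
Stratum 1 (Site A): n = 369; a·d/n = 73·135/369 = 26.7073; b·c/n = 87·74/369 = 17.4472
Stratum 2 (Site B): n = 223; a·d/n = 111·50/223 = 24.8879; b·c/n = 27·35/223 = 4.2377
OR_MH = (26.7073 + 24.8879) / (17.4472 + 4.2377) = 51.5952 / 21.6848 = 2.37932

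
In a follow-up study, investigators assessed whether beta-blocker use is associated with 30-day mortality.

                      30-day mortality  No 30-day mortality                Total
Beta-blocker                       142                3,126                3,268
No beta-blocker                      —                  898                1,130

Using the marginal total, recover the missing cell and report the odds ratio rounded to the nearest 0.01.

The missing cell is in the unexposed row: 1130 − 898 = 232.
So a = 142, b = 3126, c = 232, d = 898.
OR = (a·d)/(b·c) = (142 × 898) / (3126 × 232) = 127516 / 725232 = 0.17583

0.18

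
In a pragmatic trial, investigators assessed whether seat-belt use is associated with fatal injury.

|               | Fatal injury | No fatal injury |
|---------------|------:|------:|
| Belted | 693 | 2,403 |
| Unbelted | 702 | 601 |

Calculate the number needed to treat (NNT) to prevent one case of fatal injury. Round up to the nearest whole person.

Risk in treated group = 693/3096 = 0.22384; risk in control = 702/1303 = 0.53876.
Absolute risk reduction = 0.53876 − 0.22384 = 0.31492
NNT = 1 / ARR = 1 / 0.31492 = 3.175 → round up → 4

4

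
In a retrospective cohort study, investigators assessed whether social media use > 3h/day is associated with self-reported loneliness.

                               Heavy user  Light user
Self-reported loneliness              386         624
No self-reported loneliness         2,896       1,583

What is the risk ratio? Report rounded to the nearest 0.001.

Reading the table with exposure as columns: a = 386 (Heavy user, case), b = 2896 (Heavy user, non-case), c = 624 (Light user, case), d = 1583.
Risk in exposed = 386/3282 = 0.11761; risk in unexposed = 624/2207 = 0.28274.
RR = 0.11761 / 0.28274 = 0.41597
The risk is 58% lower among the exposed than among the unexposed.

0.416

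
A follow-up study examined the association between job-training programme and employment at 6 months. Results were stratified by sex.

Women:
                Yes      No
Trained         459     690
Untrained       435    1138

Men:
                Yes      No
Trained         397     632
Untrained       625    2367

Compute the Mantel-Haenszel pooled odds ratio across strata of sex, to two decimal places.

OR_MH = Σ(aᵢdᵢ/nᵢ) / Σ(bᵢcᵢ/nᵢ), where nᵢ is the stratum total.
Stratum 1 (Women): n = 2722; a·d/n = 459·1138/2722 = 191.8964; b·c/n = 690·435/2722 = 110.2682
Stratum 2 (Men): n = 4021; a·d/n = 397·2367/4021 = 233.6978; b·c/n = 632·625/4021 = 98.2343
OR_MH = (191.8964 + 233.6978) / (110.2682 + 98.2343) = 425.5942 / 208.5025 = 2.04120

2.04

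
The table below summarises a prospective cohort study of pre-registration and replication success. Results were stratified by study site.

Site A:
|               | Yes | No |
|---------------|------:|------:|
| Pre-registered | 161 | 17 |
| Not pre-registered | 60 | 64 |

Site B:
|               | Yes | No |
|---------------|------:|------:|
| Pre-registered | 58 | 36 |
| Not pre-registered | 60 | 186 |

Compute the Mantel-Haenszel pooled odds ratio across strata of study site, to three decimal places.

6.767

OR_MH = Σ(aᵢdᵢ/nᵢ) / Σ(bᵢcᵢ/nᵢ), where nᵢ is the stratum total.
Stratum 1 (Site A): n = 302; a·d/n = 161·64/302 = 34.1192; b·c/n = 17·60/302 = 3.3775
Stratum 2 (Site B): n = 340; a·d/n = 58·186/340 = 31.7294; b·c/n = 36·60/340 = 6.3529
OR_MH = (34.1192 + 31.7294) / (3.3775 + 6.3529) = 65.8486 / 9.7304 = 6.76729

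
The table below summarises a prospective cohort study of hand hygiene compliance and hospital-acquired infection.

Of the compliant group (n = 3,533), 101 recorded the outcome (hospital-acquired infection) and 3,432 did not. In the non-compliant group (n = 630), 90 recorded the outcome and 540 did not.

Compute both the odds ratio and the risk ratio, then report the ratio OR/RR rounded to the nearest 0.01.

0.88

From the description: a = 101, b = 3432, c = 90, d = 540.
OR = (101·540)/(3432·90) = 54540/308880 = 0.17657
Risk in exposed = 101/3533 = 0.02859; risk in unexposed = 90/630 = 0.14286; RR = 0.20011
OR/RR = 0.17657 / 0.20011 = 0.88237
The outcome is not rare, so the OR lies further from 1 than the RR.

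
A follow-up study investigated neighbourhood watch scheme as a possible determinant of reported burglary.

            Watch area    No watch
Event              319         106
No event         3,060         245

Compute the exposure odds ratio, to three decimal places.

0.241

Reading the table with exposure as columns: a = 319 (Watch area, case), b = 3060 (Watch area, non-case), c = 106 (No watch, case), d = 245.
OR = (a·d)/(b·c) = (319 × 245) / (3060 × 106) = 78155 / 324360 = 0.24095
Exposure is associated with lower odds of reported burglary (OR = 0.24 < 1).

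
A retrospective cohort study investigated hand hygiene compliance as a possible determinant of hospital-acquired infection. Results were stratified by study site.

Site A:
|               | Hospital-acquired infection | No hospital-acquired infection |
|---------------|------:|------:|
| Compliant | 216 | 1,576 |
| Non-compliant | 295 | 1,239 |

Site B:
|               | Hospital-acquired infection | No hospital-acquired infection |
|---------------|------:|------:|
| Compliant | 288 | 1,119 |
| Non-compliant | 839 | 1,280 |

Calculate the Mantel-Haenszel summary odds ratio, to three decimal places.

0.456

OR_MH = Σ(aᵢdᵢ/nᵢ) / Σ(bᵢcᵢ/nᵢ), where nᵢ is the stratum total.
Stratum 1 (Site A): n = 3326; a·d/n = 216·1239/3326 = 80.4642; b·c/n = 1576·295/3326 = 139.7835
Stratum 2 (Site B): n = 3526; a·d/n = 288·1280/3526 = 104.5491; b·c/n = 1119·839/3526 = 266.2623
OR_MH = (80.4642 + 104.5491) / (139.7835 + 266.2623) = 185.0133 / 406.0459 = 0.45565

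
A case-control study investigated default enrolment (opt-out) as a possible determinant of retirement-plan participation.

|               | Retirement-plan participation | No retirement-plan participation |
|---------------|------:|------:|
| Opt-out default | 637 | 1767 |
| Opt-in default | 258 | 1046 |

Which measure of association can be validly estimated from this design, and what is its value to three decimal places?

1.462

Cells: a = 637, b = 1767, c = 258, d = 1046.
This is a case-control study: participants were sampled on outcome status, so risks in the source population cannot be estimated directly — relative risk is not valid here. The odds ratio is the appropriate measure.
OR = (a·d)/(b·c) = (637 × 1046) / (1767 × 258) = 666302 / 455886 = 1.46155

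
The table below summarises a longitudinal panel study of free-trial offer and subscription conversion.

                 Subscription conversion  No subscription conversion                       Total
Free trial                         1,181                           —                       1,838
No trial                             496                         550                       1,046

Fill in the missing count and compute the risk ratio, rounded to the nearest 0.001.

1.355

The missing cell is in the exposed row: 1838 − 1181 = 657.
So a = 1181, b = 657, c = 496, d = 550.
RR = [a/(a+b)] / [c/(c+d)] = (1181/1838) / (496/1046) = 0.64255/0.47419 = 1.35505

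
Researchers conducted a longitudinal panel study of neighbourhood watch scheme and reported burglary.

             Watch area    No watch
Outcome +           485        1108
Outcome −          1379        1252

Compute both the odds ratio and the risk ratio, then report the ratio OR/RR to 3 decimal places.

0.717

Reading the table with exposure as columns: a = 485 (Watch area, case), b = 1379 (Watch area, non-case), c = 1108 (No watch, case), d = 1252.
OR = (485·1252)/(1379·1108) = 607220/1527932 = 0.39741
Risk in exposed = 485/1864 = 0.26019; risk in unexposed = 1108/2360 = 0.46949; RR = 0.55420
OR/RR = 0.39741 / 0.55420 = 0.71709
The outcome is not rare, so the OR lies further from 1 than the RR.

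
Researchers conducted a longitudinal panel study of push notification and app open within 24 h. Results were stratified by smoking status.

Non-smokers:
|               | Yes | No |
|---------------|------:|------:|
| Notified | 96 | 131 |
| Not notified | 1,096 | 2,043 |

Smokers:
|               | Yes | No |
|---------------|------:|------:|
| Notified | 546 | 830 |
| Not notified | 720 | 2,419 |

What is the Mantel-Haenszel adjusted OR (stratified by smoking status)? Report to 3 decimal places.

OR_MH = Σ(aᵢdᵢ/nᵢ) / Σ(bᵢcᵢ/nᵢ), where nᵢ is the stratum total.
Stratum 1 (Non-smokers): n = 3366; a·d/n = 96·2043/3366 = 58.2674; b·c/n = 131·1096/3366 = 42.6548
Stratum 2 (Smokers): n = 4515; a·d/n = 546·2419/4515 = 292.5302; b·c/n = 830·720/4515 = 132.3588
OR_MH = (58.2674 + 292.5302) / (42.6548 + 132.3588) = 350.7976 / 175.0136 = 2.00440

2.004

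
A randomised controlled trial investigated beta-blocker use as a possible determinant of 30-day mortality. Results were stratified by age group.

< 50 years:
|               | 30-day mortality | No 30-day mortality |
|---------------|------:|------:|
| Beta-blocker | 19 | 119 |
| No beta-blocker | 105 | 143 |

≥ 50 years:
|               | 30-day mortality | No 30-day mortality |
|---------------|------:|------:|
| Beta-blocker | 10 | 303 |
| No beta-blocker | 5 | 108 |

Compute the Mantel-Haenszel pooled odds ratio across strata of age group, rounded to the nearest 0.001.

OR_MH = Σ(aᵢdᵢ/nᵢ) / Σ(bᵢcᵢ/nᵢ), where nᵢ is the stratum total.
Stratum 1 (< 50 years): n = 386; a·d/n = 19·143/386 = 7.0389; b·c/n = 119·105/386 = 32.3705
Stratum 2 (≥ 50 years): n = 426; a·d/n = 10·108/426 = 2.5352; b·c/n = 303·5/426 = 3.5563
OR_MH = (7.0389 + 2.5352) / (32.3705 + 3.5563) = 9.5741 / 35.9268 = 0.26649

0.266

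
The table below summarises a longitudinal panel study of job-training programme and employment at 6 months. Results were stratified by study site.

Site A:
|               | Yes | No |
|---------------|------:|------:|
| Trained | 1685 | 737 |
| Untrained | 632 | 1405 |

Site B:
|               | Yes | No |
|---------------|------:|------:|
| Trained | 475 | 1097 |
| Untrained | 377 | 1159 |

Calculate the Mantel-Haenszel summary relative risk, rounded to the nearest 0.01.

1.88

RR_MH = Σ(aᵢ·n₀ᵢ/nᵢ) / Σ(cᵢ·n₁ᵢ/nᵢ), with n₁ᵢ = aᵢ+bᵢ (exposed), n₀ᵢ = cᵢ+dᵢ (unexposed), nᵢ = n₁ᵢ+n₀ᵢ.
Stratum 1 (Site A): n₁ = 2422, n₀ = 2037, n = 4459; a·n₀/n = 1685·2037/4459 = 769.7567; c·n₁/n = 632·2422/4459 = 343.2841
Stratum 2 (Site B): n₁ = 1572, n₀ = 1536, n = 3108; a·n₀/n = 475·1536/3108 = 234.7490; c·n₁/n = 377·1572/3108 = 190.6834
RR_MH = (769.7567 + 234.7490) / (343.2841 + 190.6834) = 1004.5057 / 533.9675 = 1.88121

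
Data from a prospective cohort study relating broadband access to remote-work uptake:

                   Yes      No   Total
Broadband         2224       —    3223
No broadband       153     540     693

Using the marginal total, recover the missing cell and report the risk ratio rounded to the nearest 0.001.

3.125

The missing cell is in the exposed row: 3223 − 2224 = 999.
So a = 2224, b = 999, c = 153, d = 540.
RR = [a/(a+b)] / [c/(c+d)] = (2224/3223) / (153/693) = 0.69004/0.22078 = 3.12548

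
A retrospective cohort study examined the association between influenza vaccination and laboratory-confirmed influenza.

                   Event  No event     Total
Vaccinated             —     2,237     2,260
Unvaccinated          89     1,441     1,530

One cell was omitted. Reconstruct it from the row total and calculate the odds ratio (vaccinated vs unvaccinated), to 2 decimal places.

0.17

The missing cell is in the exposed row: 2260 − 2237 = 23.
So a = 23, b = 2237, c = 89, d = 1441.
OR = (a·d)/(b·c) = (23 × 1441) / (2237 × 89) = 33143 / 199093 = 0.16647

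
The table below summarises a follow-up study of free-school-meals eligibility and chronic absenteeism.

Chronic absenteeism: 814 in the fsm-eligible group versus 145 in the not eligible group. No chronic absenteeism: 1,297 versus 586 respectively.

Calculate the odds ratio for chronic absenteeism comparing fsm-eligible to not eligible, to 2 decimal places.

2.54

From the description: a = 814, b = 1297, c = 145, d = 586.
OR = (a·d)/(b·c) = (814 × 586) / (1297 × 145) = 477004 / 188065 = 2.53638
The odds of chronic absenteeism are about 2.54 times as high in the fsm-eligible group.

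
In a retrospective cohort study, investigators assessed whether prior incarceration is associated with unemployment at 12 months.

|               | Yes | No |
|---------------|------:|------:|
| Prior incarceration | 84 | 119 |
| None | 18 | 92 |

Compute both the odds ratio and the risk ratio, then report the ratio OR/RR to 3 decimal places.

Cells: a = 84, b = 119, c = 18, d = 92.
OR = (84·92)/(119·18) = 7728/2142 = 3.60784
Risk in exposed = 84/203 = 0.41379; risk in unexposed = 18/110 = 0.16364; RR = 2.52874
OR/RR = 3.60784 / 2.52874 = 1.42674
The outcome is not rare, so the OR lies further from 1 than the RR.

1.427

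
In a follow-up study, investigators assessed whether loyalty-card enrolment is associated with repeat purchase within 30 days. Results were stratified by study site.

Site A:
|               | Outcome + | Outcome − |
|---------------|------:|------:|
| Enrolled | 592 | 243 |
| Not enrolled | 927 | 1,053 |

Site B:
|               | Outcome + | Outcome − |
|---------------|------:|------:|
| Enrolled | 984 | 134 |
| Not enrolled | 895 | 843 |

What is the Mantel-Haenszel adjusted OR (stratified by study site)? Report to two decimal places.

4.20

OR_MH = Σ(aᵢdᵢ/nᵢ) / Σ(bᵢcᵢ/nᵢ), where nᵢ is the stratum total.
Stratum 1 (Site A): n = 2815; a·d/n = 592·1053/2815 = 221.4480; b·c/n = 243·927/2815 = 80.0217
Stratum 2 (Site B): n = 2856; a·d/n = 984·843/2856 = 290.4454; b·c/n = 134·895/2856 = 41.9923
OR_MH = (221.4480 + 290.4454) / (80.0217 + 41.9923) = 511.8933 / 122.0140 = 4.19537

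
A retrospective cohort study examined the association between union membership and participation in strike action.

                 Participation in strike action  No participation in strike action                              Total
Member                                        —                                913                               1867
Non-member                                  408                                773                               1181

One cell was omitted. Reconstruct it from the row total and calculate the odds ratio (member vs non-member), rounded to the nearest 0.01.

1.98

The missing cell is in the exposed row: 1867 − 913 = 954.
So a = 954, b = 913, c = 408, d = 773.
OR = (a·d)/(b·c) = (954 × 773) / (913 × 408) = 737442 / 372504 = 1.97969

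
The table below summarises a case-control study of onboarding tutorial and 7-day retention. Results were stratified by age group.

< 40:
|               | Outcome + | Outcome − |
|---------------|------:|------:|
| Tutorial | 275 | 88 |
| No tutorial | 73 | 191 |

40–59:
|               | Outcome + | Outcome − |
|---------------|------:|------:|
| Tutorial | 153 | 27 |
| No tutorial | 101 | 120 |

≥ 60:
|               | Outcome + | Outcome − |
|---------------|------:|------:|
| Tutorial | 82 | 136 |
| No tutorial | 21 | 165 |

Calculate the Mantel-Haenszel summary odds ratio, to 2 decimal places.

6.76

OR_MH = Σ(aᵢdᵢ/nᵢ) / Σ(bᵢcᵢ/nᵢ), where nᵢ is the stratum total.
Stratum 1 (< 40): n = 627; a·d/n = 275·191/627 = 83.7719; b·c/n = 88·73/627 = 10.2456
Stratum 2 (40–59): n = 401; a·d/n = 153·120/401 = 45.7855; b·c/n = 27·101/401 = 6.8005
Stratum 3 (≥ 60): n = 404; a·d/n = 82·165/404 = 33.4901; b·c/n = 136·21/404 = 7.0693
OR_MH = (83.7719 + 45.7855 + 33.4901) / (10.2456 + 6.8005 + 7.0693) = 163.0476 / 24.1154 = 6.76113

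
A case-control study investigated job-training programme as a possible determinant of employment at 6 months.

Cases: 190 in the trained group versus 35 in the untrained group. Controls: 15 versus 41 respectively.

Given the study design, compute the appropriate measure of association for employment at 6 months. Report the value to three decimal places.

From the description: a = 190, b = 15, c = 35, d = 41.
This is a case-control study: participants were sampled on outcome status, so risks in the source population cannot be estimated directly — relative risk is not valid here. The odds ratio is the appropriate measure.
OR = (a·d)/(b·c) = (190 × 41) / (15 × 35) = 7790 / 525 = 14.83810

14.838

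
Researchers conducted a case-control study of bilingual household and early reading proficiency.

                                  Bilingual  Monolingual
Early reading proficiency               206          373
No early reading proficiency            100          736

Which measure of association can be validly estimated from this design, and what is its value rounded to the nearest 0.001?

Reading the table with exposure as columns: a = 206 (Bilingual, case), b = 100 (Bilingual, non-case), c = 373 (Monolingual, case), d = 736.
This is a case-control study: participants were sampled on outcome status, so risks in the source population cannot be estimated directly — relative risk is not valid here. The odds ratio is the appropriate measure.
OR = (a·d)/(b·c) = (206 × 736) / (100 × 373) = 151616 / 37300 = 4.06477

4.065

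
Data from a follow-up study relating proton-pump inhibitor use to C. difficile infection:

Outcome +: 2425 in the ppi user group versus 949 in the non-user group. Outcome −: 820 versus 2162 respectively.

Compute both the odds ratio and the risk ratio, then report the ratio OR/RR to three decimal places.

From the description: a = 2425, b = 820, c = 949, d = 2162.
OR = (2425·2162)/(820·949) = 5242850/778180 = 6.73732
Risk in exposed = 2425/3245 = 0.74730; risk in unexposed = 949/3111 = 0.30505; RR = 2.44980
OR/RR = 6.73732 / 2.44980 = 2.75015
The outcome is not rare, so the OR lies further from 1 than the RR.

2.750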